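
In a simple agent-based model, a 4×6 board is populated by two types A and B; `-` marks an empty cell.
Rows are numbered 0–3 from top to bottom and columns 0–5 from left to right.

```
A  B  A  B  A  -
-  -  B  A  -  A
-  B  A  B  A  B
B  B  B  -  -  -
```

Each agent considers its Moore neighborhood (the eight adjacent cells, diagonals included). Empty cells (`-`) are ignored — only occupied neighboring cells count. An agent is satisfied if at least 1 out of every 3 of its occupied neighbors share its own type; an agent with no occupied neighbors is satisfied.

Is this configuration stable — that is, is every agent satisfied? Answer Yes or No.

No

(0,0)A 0/1 ✗
(0,1)B 1/3 ✓
(0,2)A 1/4 ✗
(0,3)B 1/4 ✗
(0,4)A 2/3 ✓
(1,2)B 4/7 ✓
(1,3)A 4/7 ✓
(1,5)A 2/3 ✓
(2,1)B 4/5 ✓
(2,2)A 1/6 ✗
(2,3)B 2/5 ✓
(2,4)A 2/4 ✓
(2,5)B 0/2 ✗
(3,0)B 2/2 ✓
(3,1)B 3/4 ✓
(3,2)B 3/4 ✓
For instance (0,0) has only 0/1 same-type neighbors, below 1/3.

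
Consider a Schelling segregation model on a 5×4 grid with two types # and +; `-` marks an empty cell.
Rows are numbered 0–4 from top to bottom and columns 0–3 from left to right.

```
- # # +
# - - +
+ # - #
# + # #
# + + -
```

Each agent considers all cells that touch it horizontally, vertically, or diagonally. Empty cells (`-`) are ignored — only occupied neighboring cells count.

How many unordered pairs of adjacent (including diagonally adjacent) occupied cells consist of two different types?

15

Scan each occupied cell's neighbors to the right and below (and the two forward diagonals) so each pair is counted once.
Row 0: #(0,1)–#(0,2)= #(0,1)–#(1,0)= #(0,2)–+(0,3)≠ #(0,2)–+(1,3)≠ +(0,3)–+(1,3)=  → 2/5 unlike.
Row 1: #(1,0)–+(2,0)≠ #(1,0)–#(2,1)= +(1,3)–#(2,3)≠  → 2/3 unlike.
Row 2: +(2,0)–#(2,1)≠ +(2,0)–#(3,0)≠ +(2,0)–+(3,1)= #(2,1)–+(3,1)≠ #(2,1)–#(3,2)= #(2,1)–#(3,0)= #(2,3)–#(3,3)= #(2,3)–#(3,2)=  → 3/8 unlike.
Row 3: #(3,0)–+(3,1)≠ #(3,0)–#(4,0)= #(3,0)–+(4,1)≠ +(3,1)–#(3,2)≠ +(3,1)–+(4,1)= +(3,1)–+(4,2)= +(3,1)–#(4,0)≠ #(3,2)–#(3,3)= #(3,2)–+(4,2)≠ #(3,2)–+(4,1)≠ #(3,3)–+(4,2)≠  → 7/11 unlike.
Row 4: #(4,0)–+(4,1)≠ +(4,1)–+(4,2)=  → 1/2 unlike.
Total adjacent occupied pairs: 29; unlike-type pairs: 15.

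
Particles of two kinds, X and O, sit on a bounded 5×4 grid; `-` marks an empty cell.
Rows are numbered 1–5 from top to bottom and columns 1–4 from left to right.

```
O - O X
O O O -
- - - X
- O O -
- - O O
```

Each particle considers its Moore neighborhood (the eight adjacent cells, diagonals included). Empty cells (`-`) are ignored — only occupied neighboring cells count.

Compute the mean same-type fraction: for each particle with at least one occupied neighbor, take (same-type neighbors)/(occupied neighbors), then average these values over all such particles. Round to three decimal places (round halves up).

0.720

Row 1: (1,1)O 2/2 · (1,3)O 2/3 · (1,4)X 0/2
Row 2: (2,1)O 2/2 · (2,2)O 4/4 · (2,3)O 2/4
Row 3: (3,4)X 0/2
Row 4: (4,2)O 2/2 · (4,3)O 3/4
Row 5: (5,3)O 3/3 · (5,4)O 2/2
Sum over 11 particles: 2/2 + 2/3 + 0/2 + 2/2 + 4/4 + 2/4 + 0/2 + 2/2 + 3/4 + 3/3 + 2/2 = 95/12; mean = 95/12 ÷ 11 = 95/132 = 0.719696… → 0.720.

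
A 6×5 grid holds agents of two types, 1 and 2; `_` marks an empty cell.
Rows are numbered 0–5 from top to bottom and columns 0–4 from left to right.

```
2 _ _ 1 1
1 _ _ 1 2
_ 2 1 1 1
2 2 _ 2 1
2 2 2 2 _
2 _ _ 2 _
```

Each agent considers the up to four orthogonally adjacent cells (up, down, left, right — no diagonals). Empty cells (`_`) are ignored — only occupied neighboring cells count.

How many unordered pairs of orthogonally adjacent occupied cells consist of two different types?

7

Scan each occupied cell's neighbors to the right and below so each pair is counted once.
From row 0: 2 unlike of 4 pairs (running 2/4).
From row 1: 2 unlike of 3 pairs (running 4/7).
From row 2: 2 unlike of 6 pairs (running 6/13).
From row 3: 1 unlike of 5 pairs (running 7/18).
From row 4: 0 unlike of 5 pairs (running 7/23).
Total adjacent occupied pairs: 23; unlike-type pairs: 7.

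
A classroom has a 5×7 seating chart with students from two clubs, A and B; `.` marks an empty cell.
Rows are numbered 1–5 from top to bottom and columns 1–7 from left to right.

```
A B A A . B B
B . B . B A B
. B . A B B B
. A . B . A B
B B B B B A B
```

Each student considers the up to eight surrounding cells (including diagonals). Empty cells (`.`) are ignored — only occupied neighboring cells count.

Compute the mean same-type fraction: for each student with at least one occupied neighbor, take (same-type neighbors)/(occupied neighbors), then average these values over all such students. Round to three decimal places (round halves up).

0.481

(1,1)A 0/2
(1,2)B 2/4
(1,3)A 1/3
(1,4)A 1/3
(1,6)B 3/4
(1,7)B 2/3
(2,1)B 2/3
(2,3)B 2/5
(2,5)B 3/6
(2,6)A 0/7
(2,7)B 4/5
(3,2)B 2/3
(3,4)A 0/4
(3,5)B 3/6
(3,6)B 5/7
(3,7)B 3/5
(4,2)A 0/4
(4,4)B 4/5
(4,6)A 1/7
(4,7)B 3/5
(5,1)B 1/2
(5,2)B 2/3
(5,3)B 3/4
(5,4)B 3/3
(5,5)B 2/4
(5,6)A 1/4
(5,7)B 1/3
Sum over 27 students: 0/2 + 2/4 + 1/3 + 1/3 + 3/4 + 2/3 + 2/3 + 2/5 + 3/6 + 0/7 + 4/5 + 2/3 + 0/4 + 3/6 + 5/7 + 3/5 + 0/4 + 4/5 + 1/7 + 3/5 + 1/2 + 2/3 + 3/4 + 3/3 + 2/4 + 1/4 + 1/3 = 5449/420; mean = 5449/420 ÷ 27 = 5449/11340 = 0.480511… → 0.481.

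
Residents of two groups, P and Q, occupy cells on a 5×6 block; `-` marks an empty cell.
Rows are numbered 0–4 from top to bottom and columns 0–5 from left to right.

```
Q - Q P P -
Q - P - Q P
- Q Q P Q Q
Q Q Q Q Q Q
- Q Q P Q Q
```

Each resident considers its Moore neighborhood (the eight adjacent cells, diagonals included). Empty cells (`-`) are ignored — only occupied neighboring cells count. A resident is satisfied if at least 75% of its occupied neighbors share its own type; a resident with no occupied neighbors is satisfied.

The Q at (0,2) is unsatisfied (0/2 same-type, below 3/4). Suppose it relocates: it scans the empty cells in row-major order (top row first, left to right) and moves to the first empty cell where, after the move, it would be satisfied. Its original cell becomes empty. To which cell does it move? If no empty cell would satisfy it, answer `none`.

Vacating (0,2). Empty cells in order:
  (0,1): 2/3 same-type → still unsatisfied.
  (0,5): 1/3 same-type → still unsatisfied.
  (1,1): 4/5 same-type → satisfied — stop here.

(1,1)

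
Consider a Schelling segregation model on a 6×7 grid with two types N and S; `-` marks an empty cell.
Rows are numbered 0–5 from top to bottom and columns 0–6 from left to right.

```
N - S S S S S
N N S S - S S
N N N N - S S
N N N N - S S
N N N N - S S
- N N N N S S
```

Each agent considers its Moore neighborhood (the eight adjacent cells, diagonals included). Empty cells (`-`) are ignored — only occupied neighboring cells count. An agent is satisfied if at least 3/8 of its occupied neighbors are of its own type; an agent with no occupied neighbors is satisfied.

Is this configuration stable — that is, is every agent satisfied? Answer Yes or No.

Row 0: (0,0)N 2/2 satisfied · (0,2)S 3/4 satisfied · (0,3)S 4/4 satisfied · (0,4)S 4/4 satisfied · (0,5)S 4/4 satisfied · (0,6)S 3/3 satisfied
Row 1: (1,0)N 4/4 satisfied · (1,1)N 5/7 satisfied · (1,2)S 3/7 satisfied · (1,3)S 4/6 satisfied · (1,5)S 6/6 satisfied · (1,6)S 5/5 satisfied
Row 2: (2,0)N 5/5 satisfied · (2,1)N 7/8 satisfied · (2,2)N 6/8 satisfied · (2,3)N 3/5 satisfied · (2,5)S 5/5 satisfied · (2,6)S 5/5 satisfied
Row 3: (3,0)N 5/5 satisfied · (3,1)N 8/8 satisfied · (3,2)N 8/8 satisfied · (3,3)N 5/5 satisfied · (3,5)S 5/5 satisfied · (3,6)S 5/5 satisfied
Row 4: (4,0)N 4/4 satisfied · (4,1)N 7/7 satisfied · (4,2)N 8/8 satisfied · (4,3)N 6/6 satisfied · (4,5)S 5/6 satisfied · (4,6)S 5/5 satisfied
Row 5: (5,1)N 4/4 satisfied · (5,2)N 5/5 satisfied · (5,3)N 4/4 satisfied · (5,4)N 2/4 satisfied · (5,5)S 3/4 satisfied · (5,6)S 3/3 satisfied
All meet the threshold, so the configuration is stable.

Yes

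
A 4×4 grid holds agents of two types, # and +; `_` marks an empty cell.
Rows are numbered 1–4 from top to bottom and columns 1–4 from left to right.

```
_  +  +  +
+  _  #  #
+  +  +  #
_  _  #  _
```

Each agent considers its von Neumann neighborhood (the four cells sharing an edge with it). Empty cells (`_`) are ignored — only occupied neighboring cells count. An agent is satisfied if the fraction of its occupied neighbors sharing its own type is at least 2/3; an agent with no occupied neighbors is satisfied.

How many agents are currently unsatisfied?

(1,2)+ 1/1 satisfied
(1,3)+ 2/3 satisfied
(1,4)+ 1/2 not
(2,1)+ 1/1 satisfied
(2,3)# 1/3 not
(2,4)# 2/3 satisfied
(3,1)+ 2/2 satisfied
(3,2)+ 2/2 satisfied
(3,3)+ 1/4 not
(3,4)# 1/2 not
(4,3)# 0/1 not
Unsatisfied: (1,4), (2,3), (3,3), (3,4), (4,3) — 5 in total.

5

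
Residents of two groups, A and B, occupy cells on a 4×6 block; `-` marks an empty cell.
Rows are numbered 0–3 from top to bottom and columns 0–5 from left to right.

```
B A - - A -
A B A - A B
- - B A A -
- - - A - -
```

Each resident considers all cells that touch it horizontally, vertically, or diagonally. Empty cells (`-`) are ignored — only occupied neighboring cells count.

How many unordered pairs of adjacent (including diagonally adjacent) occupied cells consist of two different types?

11

Scan each occupied cell's neighbors to the right and below (and the two forward diagonals) so each pair is counted once.
From row 0: 4 unlike of 8 pairs (running 4/8).
From row 1: 5 unlike of 9 pairs (running 9/17).
From row 2: 2 unlike of 5 pairs (running 11/22).
Total adjacent occupied pairs: 22; unlike-type pairs: 11.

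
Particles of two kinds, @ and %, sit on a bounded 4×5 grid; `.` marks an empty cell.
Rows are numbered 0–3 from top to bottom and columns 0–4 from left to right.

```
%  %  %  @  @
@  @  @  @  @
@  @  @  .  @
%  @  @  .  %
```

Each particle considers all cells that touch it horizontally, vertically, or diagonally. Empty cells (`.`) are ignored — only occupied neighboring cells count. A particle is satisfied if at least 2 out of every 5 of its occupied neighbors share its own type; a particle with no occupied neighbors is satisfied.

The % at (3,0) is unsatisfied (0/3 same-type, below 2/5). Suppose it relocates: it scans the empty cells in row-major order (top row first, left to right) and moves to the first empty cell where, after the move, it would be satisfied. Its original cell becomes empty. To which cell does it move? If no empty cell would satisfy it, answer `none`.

Vacating (3,0). Empty cells in order:
  (2,3): 1/7 same-type → still unsatisfied.
  (3,3): 1/4 same-type → still unsatisfied.

none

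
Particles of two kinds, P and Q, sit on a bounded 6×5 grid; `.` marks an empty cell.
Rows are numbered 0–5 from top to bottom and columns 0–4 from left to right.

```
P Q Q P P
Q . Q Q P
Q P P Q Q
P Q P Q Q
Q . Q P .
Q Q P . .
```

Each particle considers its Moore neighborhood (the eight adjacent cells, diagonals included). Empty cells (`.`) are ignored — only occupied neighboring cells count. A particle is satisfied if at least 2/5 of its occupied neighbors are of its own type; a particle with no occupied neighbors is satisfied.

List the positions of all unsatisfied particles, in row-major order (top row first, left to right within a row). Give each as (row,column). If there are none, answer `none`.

(0,0), (2,2), (3,0), (5,2)

(0,0)P 0/2 unhappy
(0,1)Q 3/4 ok
(0,2)Q 3/4 ok
(0,3)P 2/5 ok
(0,4)P 2/3 ok
(1,0)Q 2/4 ok
(1,2)Q 4/7 ok
(1,3)Q 4/8 ok
(1,4)P 2/5 ok
(2,0)Q 2/4 ok
(2,1)P 3/7 ok
(2,2)P 2/7 unhappy
(2,3)Q 5/8 ok
(2,4)Q 4/5 ok
(3,0)P 1/4 unhappy
(3,1)Q 3/7 ok
(3,2)P 3/7 ok
(3,3)Q 4/7 ok
(3,4)Q 3/4 ok
(4,0)Q 3/4 ok
(4,2)Q 3/6 ok
(4,3)P 2/5 ok
(5,0)Q 2/2 ok
(5,1)Q 3/4 ok
(5,2)P 1/3 unhappy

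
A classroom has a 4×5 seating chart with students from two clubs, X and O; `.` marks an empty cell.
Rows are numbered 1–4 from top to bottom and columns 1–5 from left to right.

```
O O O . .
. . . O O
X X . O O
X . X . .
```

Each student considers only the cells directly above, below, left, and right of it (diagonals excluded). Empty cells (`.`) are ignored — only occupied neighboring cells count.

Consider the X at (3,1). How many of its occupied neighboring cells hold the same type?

Occupied neighbors of (3,1): (4,1)=X, (3,2)=X.
Same type (X): 2 of 2.

2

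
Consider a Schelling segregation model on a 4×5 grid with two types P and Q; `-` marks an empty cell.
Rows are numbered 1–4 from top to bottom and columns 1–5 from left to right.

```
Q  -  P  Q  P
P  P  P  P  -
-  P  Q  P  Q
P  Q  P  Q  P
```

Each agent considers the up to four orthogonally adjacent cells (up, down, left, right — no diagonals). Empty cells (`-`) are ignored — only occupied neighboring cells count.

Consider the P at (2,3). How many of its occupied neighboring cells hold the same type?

Occupied neighbors of (2,3): (1,3)=P, (3,3)=Q, (2,2)=P, (2,4)=P.
Same type (P): 3 of 4.

3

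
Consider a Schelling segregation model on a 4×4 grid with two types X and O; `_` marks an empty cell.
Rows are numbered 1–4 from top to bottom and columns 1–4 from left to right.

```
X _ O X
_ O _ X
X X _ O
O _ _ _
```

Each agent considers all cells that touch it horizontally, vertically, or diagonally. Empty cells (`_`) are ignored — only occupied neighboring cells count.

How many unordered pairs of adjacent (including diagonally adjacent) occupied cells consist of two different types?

Scan each occupied cell's neighbors to the right and below (and the two forward diagonals) so each pair is counted once.
From row 1: 3 unlike of 5 pairs (running 3/5).
From row 2: 3 unlike of 3 pairs (running 6/8).
From row 3: 2 unlike of 3 pairs (running 8/11).
Total adjacent occupied pairs: 11; unlike-type pairs: 8.

8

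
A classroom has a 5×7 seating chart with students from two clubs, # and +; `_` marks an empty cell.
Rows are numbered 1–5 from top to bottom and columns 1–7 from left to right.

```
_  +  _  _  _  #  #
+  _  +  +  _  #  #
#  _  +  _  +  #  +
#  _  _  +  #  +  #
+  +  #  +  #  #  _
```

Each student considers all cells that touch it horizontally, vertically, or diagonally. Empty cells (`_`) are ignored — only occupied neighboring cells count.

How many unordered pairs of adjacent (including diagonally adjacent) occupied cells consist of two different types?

22

Scan each occupied cell's neighbors to the right and below (and the two forward diagonals) so each pair is counted once.
Row 1: +(1,2)–+(2,3)= +(1,2)–+(2,1)= #(1,6)–#(1,7)= #(1,6)–#(2,6)= #(1,6)–#(2,7)= #(1,7)–#(2,7)= #(1,7)–#(2,6)=  → 0/7 unlike.
Row 2: +(2,1)–#(3,1)≠ +(2,3)–+(2,4)= +(2,3)–+(3,3)= +(2,4)–+(3,5)= +(2,4)–+(3,3)= #(2,6)–#(2,7)= #(2,6)–#(3,6)= #(2,6)–+(3,7)≠ #(2,6)–+(3,5)≠ #(2,7)–+(3,7)≠ #(2,7)–#(3,6)=  → 4/11 unlike.
Row 3: #(3,1)–#(4,1)= +(3,3)–+(4,4)= +(3,5)–#(3,6)≠ +(3,5)–#(4,5)≠ +(3,5)–+(4,6)= +(3,5)–+(4,4)= #(3,6)–+(3,7)≠ #(3,6)–+(4,6)≠ #(3,6)–#(4,7)= #(3,6)–#(4,5)= +(3,7)–#(4,7)≠ +(3,7)–+(4,6)=  → 5/12 unlike.
Row 4: #(4,1)–+(5,1)≠ #(4,1)–+(5,2)≠ +(4,4)–#(4,5)≠ +(4,4)–+(5,4)= +(4,4)–#(5,5)≠ +(4,4)–#(5,3)≠ #(4,5)–+(4,6)≠ #(4,5)–#(5,5)= #(4,5)–#(5,6)= #(4,5)–+(5,4)≠ +(4,6)–#(4,7)≠ +(4,6)–#(5,6)≠ +(4,6)–#(5,5)≠ #(4,7)–#(5,6)=  → 10/14 unlike.
Row 5: +(5,1)–+(5,2)= +(5,2)–#(5,3)≠ #(5,3)–+(5,4)≠ +(5,4)–#(5,5)≠ #(5,5)–#(5,6)=  → 3/5 unlike.
Total adjacent occupied pairs: 49; unlike-type pairs: 22.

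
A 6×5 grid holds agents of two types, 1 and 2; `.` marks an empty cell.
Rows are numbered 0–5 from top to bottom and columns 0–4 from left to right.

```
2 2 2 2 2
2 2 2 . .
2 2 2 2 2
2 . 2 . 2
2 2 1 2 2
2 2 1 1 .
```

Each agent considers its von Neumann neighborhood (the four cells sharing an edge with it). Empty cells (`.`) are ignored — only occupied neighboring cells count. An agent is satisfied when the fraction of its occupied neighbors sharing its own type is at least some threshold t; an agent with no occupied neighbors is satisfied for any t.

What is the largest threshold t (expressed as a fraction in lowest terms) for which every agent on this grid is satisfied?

1/4

Row 0: (0,0)2 2/2 · (0,1)2 3/3 · (0,2)2 3/3 · (0,3)2 2/2 · (0,4)2 1/1
Row 1: (1,0)2 3/3 · (1,1)2 4/4 · (1,2)2 3/3
Row 2: (2,0)2 3/3 · (2,1)2 3/3 · (2,2)2 4/4 · (2,3)2 2/2 · (2,4)2 2/2
Row 3: (3,0)2 2/2 · (3,2)2 1/2 · (3,4)2 2/2
Row 4: (4,0)2 3/3 · (4,1)2 2/3 · (4,2)1 1/4 · (4,3)2 1/3 · (4,4)2 2/2
Row 5: (5,0)2 2/2 · (5,1)2 2/3 · (5,2)1 2/3 · (5,3)1 1/2
The smallest same-type fraction is 1/4 at (4,2), which reduces to 1/4. Any threshold above that leaves this agent unsatisfied.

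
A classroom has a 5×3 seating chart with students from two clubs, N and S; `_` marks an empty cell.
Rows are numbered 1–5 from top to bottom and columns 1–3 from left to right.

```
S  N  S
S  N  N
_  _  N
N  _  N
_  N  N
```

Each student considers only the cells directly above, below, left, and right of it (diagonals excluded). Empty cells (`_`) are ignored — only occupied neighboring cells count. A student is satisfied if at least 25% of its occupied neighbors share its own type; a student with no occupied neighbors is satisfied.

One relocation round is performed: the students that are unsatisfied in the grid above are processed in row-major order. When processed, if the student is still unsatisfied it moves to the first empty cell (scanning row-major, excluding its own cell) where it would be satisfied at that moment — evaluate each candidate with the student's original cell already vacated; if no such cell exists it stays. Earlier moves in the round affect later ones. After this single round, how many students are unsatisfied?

1

Initially unsatisfied (in order): (1,3).
  (1,3) → (3,1).
Resulting grid:
S N _
S N N
S _ N
N _ N
_ N N
Unsatisfied now: (4,1).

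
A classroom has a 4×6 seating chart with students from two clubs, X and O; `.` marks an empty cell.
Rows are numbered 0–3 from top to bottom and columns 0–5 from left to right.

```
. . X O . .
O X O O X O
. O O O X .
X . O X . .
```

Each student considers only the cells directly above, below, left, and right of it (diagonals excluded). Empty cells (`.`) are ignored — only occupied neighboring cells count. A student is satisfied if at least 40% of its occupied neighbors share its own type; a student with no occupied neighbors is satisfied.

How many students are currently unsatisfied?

(0,2)X 0/2 unhappy
(0,3)O 1/2 ok
(1,0)O 0/1 unhappy
(1,1)X 0/3 unhappy
(1,2)O 2/4 ok
(1,3)O 3/4 ok
(1,4)X 1/3 unhappy
(1,5)O 0/1 unhappy
(2,1)O 1/2 ok
(2,2)O 4/4 ok
(2,3)O 2/4 ok
(2,4)X 1/2 ok
(3,0)X 0/0 ok
(3,2)O 1/2 ok
(3,3)X 0/2 unhappy
Unsatisfied: (0,2), (1,0), (1,1), (1,4), (1,5), (3,3) — 6 in total.

6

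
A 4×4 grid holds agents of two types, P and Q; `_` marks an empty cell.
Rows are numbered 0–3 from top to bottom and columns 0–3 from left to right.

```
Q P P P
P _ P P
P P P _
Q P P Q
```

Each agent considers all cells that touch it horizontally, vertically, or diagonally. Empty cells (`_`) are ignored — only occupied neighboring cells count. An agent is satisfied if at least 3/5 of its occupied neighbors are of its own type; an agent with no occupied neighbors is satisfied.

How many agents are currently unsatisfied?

Row 0: (0,0)Q 0/2 unhappy · (0,1)P 3/4 ok · (0,2)P 4/4 ok · (0,3)P 3/3 ok
Row 1: (1,0)P 3/4 ok · (1,2)P 6/6 ok · (1,3)P 4/4 ok
Row 2: (2,0)P 3/4 ok · (2,1)P 6/7 ok · (2,2)P 5/6 ok
Row 3: (3,0)Q 0/3 unhappy · (3,1)P 4/5 ok · (3,2)P 3/4 ok · (3,3)Q 0/2 unhappy
Unsatisfied: (0,0), (3,0), (3,3) — 3 in total.

3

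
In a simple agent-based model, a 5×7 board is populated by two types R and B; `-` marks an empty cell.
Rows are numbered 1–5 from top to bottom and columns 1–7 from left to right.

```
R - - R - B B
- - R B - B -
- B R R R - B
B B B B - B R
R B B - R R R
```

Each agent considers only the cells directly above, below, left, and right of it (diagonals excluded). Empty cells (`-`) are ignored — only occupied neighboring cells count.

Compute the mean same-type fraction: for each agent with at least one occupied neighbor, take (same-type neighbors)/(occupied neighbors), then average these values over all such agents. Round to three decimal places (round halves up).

Row 1: (1,1)R — no occupied neighbors · (1,4)R 0/1 · (1,6)B 2/2 · (1,7)B 1/1
Row 2: (2,3)R 1/2 · (2,4)B 0/3 · (2,6)B 1/1
Row 3: (3,2)B 1/2 · (3,3)R 2/4 · (3,4)R 2/4 · (3,5)R 1/1 · (3,7)B 0/1
Row 4: (4,1)B 1/2 · (4,2)B 4/4 · (4,3)B 3/4 · (4,4)B 1/2 · (4,6)B 0/2 · (4,7)R 1/3
Row 5: (5,1)R 0/2 · (5,2)B 2/3 · (5,3)B 2/2 · (5,5)R 1/1 · (5,6)R 2/3 · (5,7)R 2/2
Sum over 23 agents: 0/1 + 2/2 + 1/1 + 1/2 + 0/3 + 1/1 + 1/2 + 2/4 + 2/4 + 1/1 + 0/1 + 1/2 + 4/4 + 3/4 + 1/2 + 0/2 + 1/3 + 0/2 + 2/3 + 2/2 + 1/1 + 2/3 + 2/2 = 161/12; mean = 161/12 ÷ 23 = 7/12 = 0.583333… → 0.583.

0.583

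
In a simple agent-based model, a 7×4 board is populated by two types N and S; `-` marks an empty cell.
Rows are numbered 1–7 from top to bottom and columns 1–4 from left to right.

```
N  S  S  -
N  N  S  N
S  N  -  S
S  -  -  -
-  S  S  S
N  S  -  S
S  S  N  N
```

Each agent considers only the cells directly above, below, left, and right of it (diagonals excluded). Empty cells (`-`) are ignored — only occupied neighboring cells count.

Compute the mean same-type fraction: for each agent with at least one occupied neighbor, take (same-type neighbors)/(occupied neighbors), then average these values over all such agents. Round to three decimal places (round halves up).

0.548

(1,1)N 1/2
(1,2)S 1/3
(1,3)S 2/2
(2,1)N 2/3
(2,2)N 2/4
(2,3)S 1/3
(2,4)N 0/2
(3,1)S 1/3
(3,2)N 1/2
(3,4)S 0/1
(4,1)S 1/1
(5,2)S 2/2
(5,3)S 2/2
(5,4)S 2/2
(6,1)N 0/2
(6,2)S 2/3
(6,4)S 1/2
(7,1)S 1/2
(7,2)S 2/3
(7,3)N 1/2
(7,4)N 1/2
Sum over 21 agents: 1/2 + 1/3 + 2/2 + 2/3 + 2/4 + 1/3 + 0/2 + 1/3 + 1/2 + 0/1 + 1/1 + 2/2 + 2/2 + 2/2 + 0/2 + 2/3 + 1/2 + 1/2 + 2/3 + 1/2 + 1/2 = 23/2; mean = 23/2 ÷ 21 = 23/42 = 0.547619… → 0.548.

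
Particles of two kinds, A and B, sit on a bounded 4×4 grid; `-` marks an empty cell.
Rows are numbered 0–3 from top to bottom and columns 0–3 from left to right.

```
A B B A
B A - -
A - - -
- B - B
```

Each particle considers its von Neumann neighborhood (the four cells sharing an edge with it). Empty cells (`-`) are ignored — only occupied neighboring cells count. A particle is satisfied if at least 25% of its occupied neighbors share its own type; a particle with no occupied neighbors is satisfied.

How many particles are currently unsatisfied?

5

(0,0)A 0/2 unhappy
(0,1)B 1/3 ok
(0,2)B 1/2 ok
(0,3)A 0/1 unhappy
(1,0)B 0/3 unhappy
(1,1)A 0/2 unhappy
(2,0)A 0/1 unhappy
(3,1)B 0/0 ok
(3,3)B 0/0 ok
Unsatisfied: (0,0), (0,3), (1,0), (1,1), (2,0) — 5 in total.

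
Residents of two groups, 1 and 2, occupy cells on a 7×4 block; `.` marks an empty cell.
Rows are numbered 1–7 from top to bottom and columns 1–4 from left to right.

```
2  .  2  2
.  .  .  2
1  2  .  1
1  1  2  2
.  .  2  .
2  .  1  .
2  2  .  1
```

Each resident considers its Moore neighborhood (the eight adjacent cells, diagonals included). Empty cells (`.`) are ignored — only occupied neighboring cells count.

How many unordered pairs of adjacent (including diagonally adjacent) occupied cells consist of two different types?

10

Scan each occupied cell's neighbors to the right and below (and the two forward diagonals) so each pair is counted once.
From row 1: 0 unlike of 3 pairs (running 0/3).
From row 2: 1 unlike of 1 pairs (running 1/4).
From row 3: 5 unlike of 8 pairs (running 6/12).
From row 4: 2 unlike of 6 pairs (running 8/18).
From row 5: 1 unlike of 1 pairs (running 9/19).
From row 6: 1 unlike of 4 pairs (running 10/23).
From row 7: 0 unlike of 1 pairs (running 10/24).
Total adjacent occupied pairs: 24; unlike-type pairs: 10.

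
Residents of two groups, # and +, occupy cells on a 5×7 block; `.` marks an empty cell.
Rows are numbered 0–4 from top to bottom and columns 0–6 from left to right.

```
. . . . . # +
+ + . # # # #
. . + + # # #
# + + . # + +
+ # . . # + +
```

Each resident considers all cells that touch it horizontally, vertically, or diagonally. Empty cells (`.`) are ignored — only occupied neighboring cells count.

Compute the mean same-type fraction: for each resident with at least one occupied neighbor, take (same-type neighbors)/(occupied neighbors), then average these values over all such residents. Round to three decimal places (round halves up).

0.609

(0,5)# 3/4
(0,6)+ 0/3
(1,0)+ 1/1
(1,1)+ 2/2
(1,3)# 2/4
(1,4)# 5/6
(1,5)# 6/7
(1,6)# 4/5
(2,2)+ 4/5
(2,3)+ 2/6
(2,4)# 5/7
(2,5)# 6/8
(2,6)# 3/5
(3,0)# 1/3
(3,1)+ 3/5
(3,2)+ 3/4
(3,4)# 3/6
(3,5)+ 3/8
(3,6)+ 3/5
(4,0)+ 1/3
(4,1)# 1/4
(4,4)# 1/3
(4,5)+ 3/5
(4,6)+ 3/3
Sum over 24 residents: 3/4 + 0/3 + 1/1 + 2/2 + 2/4 + 5/6 + 6/7 + 4/5 + 4/5 + 2/6 + 5/7 + 6/8 + 3/5 + 1/3 + 3/5 + 3/4 + 3/6 + 3/8 + 3/5 + 1/3 + 1/4 + 1/3 + 3/5 + 3/3 = 2455/168; mean = 2455/168 ÷ 24 = 2455/4032 = 0.608878… → 0.609.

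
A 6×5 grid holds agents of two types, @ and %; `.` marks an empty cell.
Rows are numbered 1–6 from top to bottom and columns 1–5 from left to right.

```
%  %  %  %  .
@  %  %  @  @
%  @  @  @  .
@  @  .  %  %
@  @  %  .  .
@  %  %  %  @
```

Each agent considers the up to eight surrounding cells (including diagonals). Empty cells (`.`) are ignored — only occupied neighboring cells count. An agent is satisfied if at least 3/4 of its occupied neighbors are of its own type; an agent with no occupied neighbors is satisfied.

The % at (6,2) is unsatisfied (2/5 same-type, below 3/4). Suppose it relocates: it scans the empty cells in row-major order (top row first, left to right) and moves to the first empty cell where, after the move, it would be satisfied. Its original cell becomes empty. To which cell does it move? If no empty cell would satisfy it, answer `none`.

(5,4)

Vacating (6,2). Empty cells in order:
  (1,5): 1/3 same-type → still unsatisfied.
  (3,5): 2/5 same-type → still unsatisfied.
  (4,3): 2/7 same-type → still unsatisfied.
  (5,4): 5/6 same-type → satisfied — stop here.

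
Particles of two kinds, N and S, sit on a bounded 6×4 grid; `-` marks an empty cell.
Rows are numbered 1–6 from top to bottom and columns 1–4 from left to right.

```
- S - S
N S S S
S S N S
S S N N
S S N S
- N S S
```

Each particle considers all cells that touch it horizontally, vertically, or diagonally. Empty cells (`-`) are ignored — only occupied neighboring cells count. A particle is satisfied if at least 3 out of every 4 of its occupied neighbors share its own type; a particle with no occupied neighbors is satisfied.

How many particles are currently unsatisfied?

Row 1: (1,2)S 2/3 not · (1,4)S 2/2 satisfied
Row 2: (2,1)N 0/4 not · (2,2)S 4/6 not · (2,3)S 6/7 satisfied · (2,4)S 3/4 satisfied
Row 3: (3,1)S 4/5 satisfied · (3,2)S 5/8 not · (3,3)N 2/8 not · (3,4)S 2/5 not
Row 4: (4,1)S 5/5 satisfied · (4,2)S 5/8 not · (4,3)N 3/8 not · (4,4)N 3/5 not
Row 5: (5,1)S 3/4 satisfied · (5,2)S 4/7 not · (5,3)N 3/8 not · (5,4)S 2/5 not
Row 6: (6,2)N 1/4 not · (6,3)S 3/5 not · (6,4)S 2/3 not
Unsatisfied: (1,2), (2,1), (2,2), (3,2), (3,3), (3,4), (4,2), (4,3), (4,4), (5,2), (5,3), (5,4), (6,2), (6,3), (6,4) — 15 in total.

15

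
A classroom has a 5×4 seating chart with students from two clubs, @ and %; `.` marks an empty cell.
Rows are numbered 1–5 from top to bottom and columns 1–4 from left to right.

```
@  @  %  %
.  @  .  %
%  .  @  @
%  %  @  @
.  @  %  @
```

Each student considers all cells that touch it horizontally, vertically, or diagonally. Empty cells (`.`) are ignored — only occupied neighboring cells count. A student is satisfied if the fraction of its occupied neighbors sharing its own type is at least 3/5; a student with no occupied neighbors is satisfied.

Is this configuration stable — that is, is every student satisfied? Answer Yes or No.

No

(1,1)@ 2/2 ✓
(1,2)@ 2/3 ✓
(1,3)% 2/4 ✗
(1,4)% 2/2 ✓
(2,2)@ 3/5 ✓
(2,4)% 2/4 ✗
(3,1)% 2/3 ✓
(3,3)@ 4/6 ✓
(3,4)@ 3/4 ✓
(4,1)% 2/3 ✓
(4,2)% 3/6 ✗
(4,3)@ 5/7 ✓
(4,4)@ 4/5 ✓
(5,2)@ 1/4 ✗
(5,3)% 1/5 ✗
(5,4)@ 2/3 ✓
For instance (1,3) has only 2/4 same-type neighbors, below 3/5.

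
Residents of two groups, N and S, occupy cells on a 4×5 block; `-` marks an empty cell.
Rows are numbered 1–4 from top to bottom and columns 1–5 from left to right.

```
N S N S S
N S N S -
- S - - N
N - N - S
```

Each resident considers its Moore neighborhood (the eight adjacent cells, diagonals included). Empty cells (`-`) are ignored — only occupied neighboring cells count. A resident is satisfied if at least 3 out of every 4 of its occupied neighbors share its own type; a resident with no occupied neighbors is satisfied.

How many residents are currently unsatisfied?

13

Row 1: (1,1)N 1/3 unhappy · (1,2)S 1/5 unhappy · (1,3)N 1/5 unhappy · (1,4)S 2/4 unhappy · (1,5)S 2/2 ok
Row 2: (2,1)N 1/4 unhappy · (2,2)S 2/6 unhappy · (2,3)N 1/6 unhappy · (2,4)S 2/5 unhappy
Row 3: (3,2)S 1/5 unhappy · (3,5)N 0/2 unhappy
Row 4: (4,1)N 0/1 unhappy · (4,3)N 0/1 unhappy · (4,5)S 0/1 unhappy
Unsatisfied: (1,1), (1,2), (1,3), (1,4), (2,1), (2,2), (2,3), (2,4), (3,2), (3,5), (4,1), (4,3), (4,5) — 13 in total.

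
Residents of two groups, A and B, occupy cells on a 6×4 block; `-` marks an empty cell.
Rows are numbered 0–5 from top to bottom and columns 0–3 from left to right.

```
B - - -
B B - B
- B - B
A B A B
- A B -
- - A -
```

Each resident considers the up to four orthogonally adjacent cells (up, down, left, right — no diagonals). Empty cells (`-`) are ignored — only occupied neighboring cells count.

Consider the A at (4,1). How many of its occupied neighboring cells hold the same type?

Occupied neighbors of (4,1): (3,1)=B, (4,2)=B.
Same type (A): 0 of 2.

0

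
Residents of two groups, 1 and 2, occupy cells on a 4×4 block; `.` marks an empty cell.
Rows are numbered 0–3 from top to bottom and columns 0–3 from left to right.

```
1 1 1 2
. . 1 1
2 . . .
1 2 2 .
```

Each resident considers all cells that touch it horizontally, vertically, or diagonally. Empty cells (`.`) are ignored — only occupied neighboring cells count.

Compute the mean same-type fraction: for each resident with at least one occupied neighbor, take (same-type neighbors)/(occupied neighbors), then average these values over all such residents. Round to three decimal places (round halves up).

0.633

Row 0: (0,0)1 1/1 · (0,1)1 3/3 · (0,2)1 3/4 · (0,3)2 0/3
Row 1: (1,2)1 3/4 · (1,3)1 2/3
Row 2: (2,0)2 1/2
Row 3: (3,0)1 0/2 · (3,1)2 2/3 · (3,2)2 1/1
Sum over 10 residents: 1/1 + 3/3 + 3/4 + 0/3 + 3/4 + 2/3 + 1/2 + 0/2 + 2/3 + 1/1 = 19/3; mean = 19/3 ÷ 10 = 19/30 = 0.633333… → 0.633.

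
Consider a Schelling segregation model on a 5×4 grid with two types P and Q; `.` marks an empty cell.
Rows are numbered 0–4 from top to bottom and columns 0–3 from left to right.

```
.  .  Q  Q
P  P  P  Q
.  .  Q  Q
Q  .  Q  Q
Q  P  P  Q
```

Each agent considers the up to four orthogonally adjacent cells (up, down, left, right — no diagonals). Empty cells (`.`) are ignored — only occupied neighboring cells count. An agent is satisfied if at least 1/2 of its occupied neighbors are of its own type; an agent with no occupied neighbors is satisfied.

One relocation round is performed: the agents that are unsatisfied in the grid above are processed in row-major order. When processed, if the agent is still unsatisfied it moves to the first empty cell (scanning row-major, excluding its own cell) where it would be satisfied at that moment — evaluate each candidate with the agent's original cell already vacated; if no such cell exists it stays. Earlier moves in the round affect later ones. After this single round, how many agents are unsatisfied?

1

Initially unsatisfied (in order): (1,2), (4,2).
  (1,2) → (0,0).
  (4,2) → (0,1).
Resulting grid:
P P Q Q
P P . Q
. . Q Q
Q . Q Q
Q P . Q
Unsatisfied now: (4,1).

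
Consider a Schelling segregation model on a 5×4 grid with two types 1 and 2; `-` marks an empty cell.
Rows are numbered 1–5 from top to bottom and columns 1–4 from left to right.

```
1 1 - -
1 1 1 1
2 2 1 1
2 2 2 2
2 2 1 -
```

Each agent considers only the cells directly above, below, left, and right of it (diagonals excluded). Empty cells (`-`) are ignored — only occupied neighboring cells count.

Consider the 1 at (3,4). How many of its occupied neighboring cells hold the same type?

Occupied neighbors of (3,4): (2,4)=1, (4,4)=2, (3,3)=1.
Same type (1): 2 of 3.

2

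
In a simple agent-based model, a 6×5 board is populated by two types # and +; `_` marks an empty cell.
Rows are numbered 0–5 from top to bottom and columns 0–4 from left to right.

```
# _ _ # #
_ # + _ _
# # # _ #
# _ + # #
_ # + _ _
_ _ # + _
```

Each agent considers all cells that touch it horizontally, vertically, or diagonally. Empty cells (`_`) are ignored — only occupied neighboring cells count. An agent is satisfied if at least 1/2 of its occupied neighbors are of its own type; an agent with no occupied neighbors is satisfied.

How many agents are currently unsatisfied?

4

(0,0)# 1/1 ok
(0,3)# 1/2 ok
(0,4)# 1/1 ok
(1,1)# 4/5 ok
(1,2)+ 0/4 unhappy
(2,0)# 3/3 ok
(2,1)# 4/6 ok
(2,2)# 3/5 ok
(2,4)# 2/2 ok
(3,0)# 3/3 ok
(3,2)+ 1/5 unhappy
(3,3)# 3/5 ok
(3,4)# 2/2 ok
(4,1)# 2/4 ok
(4,2)+ 2/5 unhappy
(5,2)# 1/3 unhappy
(5,3)+ 1/2 ok
Unsatisfied: (1,2), (3,2), (4,2), (5,2) — 4 in total.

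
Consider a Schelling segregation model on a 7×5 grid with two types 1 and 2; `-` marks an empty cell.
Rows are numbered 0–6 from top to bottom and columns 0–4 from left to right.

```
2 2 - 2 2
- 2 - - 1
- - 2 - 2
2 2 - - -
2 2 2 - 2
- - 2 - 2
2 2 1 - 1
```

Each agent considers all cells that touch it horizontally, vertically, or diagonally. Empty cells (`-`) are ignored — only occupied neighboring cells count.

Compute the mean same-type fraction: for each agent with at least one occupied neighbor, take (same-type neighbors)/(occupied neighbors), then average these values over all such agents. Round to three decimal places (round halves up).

0.696

Row 0: (0,0)2 2/2 · (0,1)2 2/2 · (0,3)2 1/2 · (0,4)2 1/2
Row 1: (1,1)2 3/3 · (1,4)1 0/3
Row 2: (2,2)2 2/2 · (2,4)2 0/1
Row 3: (3,0)2 3/3 · (3,1)2 5/5
Row 4: (4,0)2 3/3 · (4,1)2 5/5 · (4,2)2 3/3 · (4,4)2 1/1
Row 5: (5,2)2 3/4 · (5,4)2 1/2
Row 6: (6,0)2 1/1 · (6,1)2 2/3 · (6,2)1 0/2 · (6,4)1 0/1
Sum over 20 agents: 2/2 + 2/2 + 1/2 + 1/2 + 3/3 + 0/3 + 2/2 + 0/1 + 3/3 + 5/5 + 3/3 + 5/5 + 3/3 + 1/1 + 3/4 + 1/2 + 1/1 + 2/3 + 0/2 + 0/1 = 167/12; mean = 167/12 ÷ 20 = 167/240 = 0.695833… → 0.696.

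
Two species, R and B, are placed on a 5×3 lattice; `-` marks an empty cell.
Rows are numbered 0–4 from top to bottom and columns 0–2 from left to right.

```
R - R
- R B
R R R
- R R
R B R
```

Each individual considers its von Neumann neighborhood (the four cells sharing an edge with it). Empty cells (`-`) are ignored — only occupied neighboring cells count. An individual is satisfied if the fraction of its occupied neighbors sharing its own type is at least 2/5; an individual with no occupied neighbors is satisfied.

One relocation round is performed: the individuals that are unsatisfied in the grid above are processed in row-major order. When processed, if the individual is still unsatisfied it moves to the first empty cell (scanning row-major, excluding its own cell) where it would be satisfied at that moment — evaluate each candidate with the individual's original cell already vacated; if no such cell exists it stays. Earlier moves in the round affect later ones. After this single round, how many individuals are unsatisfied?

1

Initially unsatisfied (in order): (0,2), (1,2), (4,0), (4,1).
  (0,2) → (0,1).
  (1,2): no empty cell satisfies it; stays.
  (4,0) → (0,2).
  (4,1) → (4,0).
Resulting grid:
R R R
- R B
R R R
- R R
B - R
Unsatisfied now: (1,2).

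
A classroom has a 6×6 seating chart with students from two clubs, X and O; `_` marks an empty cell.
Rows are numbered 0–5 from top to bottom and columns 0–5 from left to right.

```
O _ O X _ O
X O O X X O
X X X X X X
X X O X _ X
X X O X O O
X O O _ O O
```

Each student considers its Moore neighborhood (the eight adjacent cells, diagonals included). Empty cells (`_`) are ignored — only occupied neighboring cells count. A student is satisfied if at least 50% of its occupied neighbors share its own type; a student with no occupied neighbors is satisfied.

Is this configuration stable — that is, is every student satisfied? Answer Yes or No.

No

(0,0)O 1/2 satisfied
(0,2)O 2/4 satisfied
(0,3)X 2/4 satisfied
(0,5)O 1/2 satisfied
(1,0)X 2/4 satisfied
(1,1)O 3/7 not
(1,2)O 2/7 not
(1,3)X 5/7 satisfied
(1,4)X 5/7 satisfied
(1,5)O 1/4 not
(2,0)X 4/5 satisfied
(2,1)X 5/8 satisfied
(2,2)X 5/8 satisfied
(2,3)X 5/7 satisfied
(2,4)X 6/7 satisfied
(2,5)X 3/4 satisfied
(3,0)X 5/5 satisfied
(3,1)X 6/8 satisfied
(3,2)O 1/8 not
(3,3)X 4/7 satisfied
(3,5)X 2/4 satisfied
(4,0)X 4/5 satisfied
(4,1)X 4/8 satisfied
(4,2)O 3/7 not
(4,3)X 1/6 not
(4,4)O 3/6 satisfied
(4,5)O 3/4 satisfied
(5,0)X 2/3 satisfied
(5,1)O 2/5 not
(5,2)O 2/4 satisfied
(5,4)O 3/4 satisfied
(5,5)O 3/3 satisfied
For instance (1,1) has only 3/7 same-type neighbors, below 1/2.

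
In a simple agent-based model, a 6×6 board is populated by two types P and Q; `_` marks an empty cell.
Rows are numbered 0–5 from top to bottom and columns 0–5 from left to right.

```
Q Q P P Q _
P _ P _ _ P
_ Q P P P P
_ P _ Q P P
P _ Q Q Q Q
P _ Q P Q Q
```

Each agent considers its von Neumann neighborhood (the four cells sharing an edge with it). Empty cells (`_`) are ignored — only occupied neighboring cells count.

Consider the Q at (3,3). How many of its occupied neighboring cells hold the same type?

1

Occupied neighbors of (3,3): (2,3)=P, (4,3)=Q, (3,4)=P.
Same type (Q): 1 of 3.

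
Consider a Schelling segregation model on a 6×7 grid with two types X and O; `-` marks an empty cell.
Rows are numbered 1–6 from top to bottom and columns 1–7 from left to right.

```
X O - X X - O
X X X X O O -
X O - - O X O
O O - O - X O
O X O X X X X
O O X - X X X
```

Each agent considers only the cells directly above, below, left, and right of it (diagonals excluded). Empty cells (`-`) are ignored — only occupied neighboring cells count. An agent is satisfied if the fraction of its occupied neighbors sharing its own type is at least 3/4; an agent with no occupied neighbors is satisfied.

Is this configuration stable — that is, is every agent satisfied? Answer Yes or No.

(1,1)X 1/2 ✗
(1,2)O 0/2 ✗
(1,4)X 2/2 ✓
(1,5)X 1/2 ✗
(1,7)O 0/0 ✓
(2,1)X 3/3 ✓
(2,2)X 2/4 ✗
(2,3)X 2/2 ✓
(2,4)X 2/3 ✗
(2,5)O 2/4 ✗
(2,6)O 1/2 ✗
(3,1)X 1/3 ✗
(3,2)O 1/3 ✗
(3,5)O 1/2 ✗
(3,6)X 1/4 ✗
(3,7)O 1/2 ✗
(4,1)O 2/3 ✗
(4,2)O 2/3 ✗
(4,4)O 0/1 ✗
(4,6)X 2/3 ✗
(4,7)O 1/3 ✗
(5,1)O 2/3 ✗
(5,2)X 0/4 ✗
(5,3)O 0/3 ✗
(5,4)X 1/3 ✗
(5,5)X 3/3 ✓
(5,6)X 4/4 ✓
(5,7)X 2/3 ✗
(6,1)O 2/2 ✓
(6,2)O 1/3 ✗
(6,3)X 0/2 ✗
(6,5)X 2/2 ✓
(6,6)X 3/3 ✓
(6,7)X 2/2 ✓
For instance (1,1) has only 1/2 same-type neighbors, below 3/4.

No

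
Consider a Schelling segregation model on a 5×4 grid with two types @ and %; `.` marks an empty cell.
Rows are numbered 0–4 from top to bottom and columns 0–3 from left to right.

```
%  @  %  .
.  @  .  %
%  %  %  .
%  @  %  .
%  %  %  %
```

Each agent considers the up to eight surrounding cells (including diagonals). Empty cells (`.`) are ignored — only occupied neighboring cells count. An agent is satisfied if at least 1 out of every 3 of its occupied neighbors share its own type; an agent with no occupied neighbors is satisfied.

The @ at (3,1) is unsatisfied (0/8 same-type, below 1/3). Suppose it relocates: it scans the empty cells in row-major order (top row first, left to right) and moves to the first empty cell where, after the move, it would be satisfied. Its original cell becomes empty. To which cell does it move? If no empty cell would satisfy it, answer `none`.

(1,0)

Vacating (3,1). Empty cells in order:
  (0,3): 0/2 same-type → still unsatisfied.
  (1,0): 2/5 same-type → satisfied — stop here.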